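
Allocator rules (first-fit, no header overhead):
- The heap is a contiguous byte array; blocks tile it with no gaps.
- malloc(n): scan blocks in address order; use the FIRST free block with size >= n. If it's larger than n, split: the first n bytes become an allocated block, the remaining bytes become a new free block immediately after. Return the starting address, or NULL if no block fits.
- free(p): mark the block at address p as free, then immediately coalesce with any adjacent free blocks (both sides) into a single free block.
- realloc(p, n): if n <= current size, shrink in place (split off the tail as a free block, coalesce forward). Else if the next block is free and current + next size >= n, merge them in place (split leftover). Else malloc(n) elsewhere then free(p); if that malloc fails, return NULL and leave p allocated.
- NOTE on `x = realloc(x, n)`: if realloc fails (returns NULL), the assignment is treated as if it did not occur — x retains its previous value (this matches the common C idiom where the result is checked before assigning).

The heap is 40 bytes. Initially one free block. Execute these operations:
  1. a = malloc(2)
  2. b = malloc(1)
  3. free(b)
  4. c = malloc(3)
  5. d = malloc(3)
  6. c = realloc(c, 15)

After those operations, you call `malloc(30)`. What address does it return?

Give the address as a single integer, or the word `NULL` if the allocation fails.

Op 1: a = malloc(2) -> a = 0; heap: [0-1 ALLOC][2-39 FREE]
Op 2: b = malloc(1) -> b = 2; heap: [0-1 ALLOC][2-2 ALLOC][3-39 FREE]
Op 3: free(b) -> (freed b); heap: [0-1 ALLOC][2-39 FREE]
Op 4: c = malloc(3) -> c = 2; heap: [0-1 ALLOC][2-4 ALLOC][5-39 FREE]
Op 5: d = malloc(3) -> d = 5; heap: [0-1 ALLOC][2-4 ALLOC][5-7 ALLOC][8-39 FREE]
Op 6: c = realloc(c, 15) -> c = 8; heap: [0-1 ALLOC][2-4 FREE][5-7 ALLOC][8-22 ALLOC][23-39 FREE]
malloc(30): first-fit scan over [0-1 ALLOC][2-4 FREE][5-7 ALLOC][8-22 ALLOC][23-39 FREE] -> NULL

Answer: NULL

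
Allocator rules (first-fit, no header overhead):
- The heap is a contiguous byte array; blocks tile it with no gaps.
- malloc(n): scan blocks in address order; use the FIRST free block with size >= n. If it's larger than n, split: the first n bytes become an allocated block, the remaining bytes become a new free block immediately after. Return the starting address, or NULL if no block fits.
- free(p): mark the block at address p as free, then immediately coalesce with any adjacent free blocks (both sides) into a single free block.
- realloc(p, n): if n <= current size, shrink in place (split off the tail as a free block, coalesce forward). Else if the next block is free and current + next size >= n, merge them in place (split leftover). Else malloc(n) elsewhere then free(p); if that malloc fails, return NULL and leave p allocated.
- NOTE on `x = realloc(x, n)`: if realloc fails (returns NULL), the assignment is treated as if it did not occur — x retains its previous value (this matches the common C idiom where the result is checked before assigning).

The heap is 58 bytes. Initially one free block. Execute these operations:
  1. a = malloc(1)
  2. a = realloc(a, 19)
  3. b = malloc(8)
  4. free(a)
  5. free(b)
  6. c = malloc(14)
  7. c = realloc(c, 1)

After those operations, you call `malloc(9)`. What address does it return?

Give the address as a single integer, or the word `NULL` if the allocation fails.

Op 1: a = malloc(1) -> a = 0; heap: [0-0 ALLOC][1-57 FREE]
Op 2: a = realloc(a, 19) -> a = 0; heap: [0-18 ALLOC][19-57 FREE]
Op 3: b = malloc(8) -> b = 19; heap: [0-18 ALLOC][19-26 ALLOC][27-57 FREE]
Op 4: free(a) -> (freed a); heap: [0-18 FREE][19-26 ALLOC][27-57 FREE]
Op 5: free(b) -> (freed b); heap: [0-57 FREE]
Op 6: c = malloc(14) -> c = 0; heap: [0-13 ALLOC][14-57 FREE]
Op 7: c = realloc(c, 1) -> c = 0; heap: [0-0 ALLOC][1-57 FREE]
malloc(9): first-fit scan over [0-0 ALLOC][1-57 FREE] -> 1

Answer: 1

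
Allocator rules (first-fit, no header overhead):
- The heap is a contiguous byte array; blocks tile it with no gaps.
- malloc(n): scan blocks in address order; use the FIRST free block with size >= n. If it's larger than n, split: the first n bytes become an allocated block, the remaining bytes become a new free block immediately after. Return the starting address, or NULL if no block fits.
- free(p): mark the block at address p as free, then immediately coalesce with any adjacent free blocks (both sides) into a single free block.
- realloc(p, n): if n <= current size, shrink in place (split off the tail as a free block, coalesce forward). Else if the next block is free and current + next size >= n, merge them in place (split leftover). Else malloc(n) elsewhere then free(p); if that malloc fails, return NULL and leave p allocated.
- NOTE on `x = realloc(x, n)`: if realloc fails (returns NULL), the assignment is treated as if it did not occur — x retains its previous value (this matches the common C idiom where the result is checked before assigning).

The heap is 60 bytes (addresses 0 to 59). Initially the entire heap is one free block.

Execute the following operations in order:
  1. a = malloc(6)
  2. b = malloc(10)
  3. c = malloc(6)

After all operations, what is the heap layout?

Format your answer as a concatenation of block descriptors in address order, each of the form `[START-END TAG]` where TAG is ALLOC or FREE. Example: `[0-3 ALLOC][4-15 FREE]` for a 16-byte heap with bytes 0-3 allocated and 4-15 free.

Answer: [0-5 ALLOC][6-15 ALLOC][16-21 ALLOC][22-59 FREE]

Derivation:
Op 1: a = malloc(6) -> a = 0; heap: [0-5 ALLOC][6-59 FREE]
Op 2: b = malloc(10) -> b = 6; heap: [0-5 ALLOC][6-15 ALLOC][16-59 FREE]
Op 3: c = malloc(6) -> c = 16; heap: [0-5 ALLOC][6-15 ALLOC][16-21 ALLOC][22-59 FREE]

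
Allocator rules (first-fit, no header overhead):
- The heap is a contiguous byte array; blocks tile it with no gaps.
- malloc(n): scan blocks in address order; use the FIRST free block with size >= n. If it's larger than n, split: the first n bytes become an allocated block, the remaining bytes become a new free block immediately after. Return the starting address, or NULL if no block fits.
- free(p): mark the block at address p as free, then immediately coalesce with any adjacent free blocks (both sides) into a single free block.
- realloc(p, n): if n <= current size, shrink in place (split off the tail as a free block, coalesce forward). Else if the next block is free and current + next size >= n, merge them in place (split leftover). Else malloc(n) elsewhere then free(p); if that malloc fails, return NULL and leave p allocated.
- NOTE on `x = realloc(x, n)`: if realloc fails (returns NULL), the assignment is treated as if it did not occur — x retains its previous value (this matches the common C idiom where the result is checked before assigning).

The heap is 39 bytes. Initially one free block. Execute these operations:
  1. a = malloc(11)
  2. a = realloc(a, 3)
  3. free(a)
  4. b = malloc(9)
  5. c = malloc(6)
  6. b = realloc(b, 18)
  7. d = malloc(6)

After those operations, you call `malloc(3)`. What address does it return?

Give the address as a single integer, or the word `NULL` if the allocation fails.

Answer: 6

Derivation:
Op 1: a = malloc(11) -> a = 0; heap: [0-10 ALLOC][11-38 FREE]
Op 2: a = realloc(a, 3) -> a = 0; heap: [0-2 ALLOC][3-38 FREE]
Op 3: free(a) -> (freed a); heap: [0-38 FREE]
Op 4: b = malloc(9) -> b = 0; heap: [0-8 ALLOC][9-38 FREE]
Op 5: c = malloc(6) -> c = 9; heap: [0-8 ALLOC][9-14 ALLOC][15-38 FREE]
Op 6: b = realloc(b, 18) -> b = 15; heap: [0-8 FREE][9-14 ALLOC][15-32 ALLOC][33-38 FREE]
Op 7: d = malloc(6) -> d = 0; heap: [0-5 ALLOC][6-8 FREE][9-14 ALLOC][15-32 ALLOC][33-38 FREE]
malloc(3): first-fit scan over [0-5 ALLOC][6-8 FREE][9-14 ALLOC][15-32 ALLOC][33-38 FREE] -> 6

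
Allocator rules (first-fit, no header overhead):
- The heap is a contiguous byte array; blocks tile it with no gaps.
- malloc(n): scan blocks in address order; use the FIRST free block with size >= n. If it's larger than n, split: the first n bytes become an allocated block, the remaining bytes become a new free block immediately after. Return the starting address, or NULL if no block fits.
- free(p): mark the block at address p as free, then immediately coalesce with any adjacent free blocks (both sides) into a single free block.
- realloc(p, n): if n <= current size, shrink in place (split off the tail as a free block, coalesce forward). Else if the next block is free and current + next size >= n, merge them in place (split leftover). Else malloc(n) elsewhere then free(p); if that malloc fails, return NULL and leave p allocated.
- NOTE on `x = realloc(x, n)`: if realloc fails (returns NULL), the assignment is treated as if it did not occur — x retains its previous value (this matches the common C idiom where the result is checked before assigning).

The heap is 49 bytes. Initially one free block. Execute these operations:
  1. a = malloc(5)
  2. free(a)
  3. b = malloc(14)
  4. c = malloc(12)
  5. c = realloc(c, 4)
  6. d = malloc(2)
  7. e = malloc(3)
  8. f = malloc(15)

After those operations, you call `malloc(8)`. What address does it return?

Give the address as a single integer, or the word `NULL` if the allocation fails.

Op 1: a = malloc(5) -> a = 0; heap: [0-4 ALLOC][5-48 FREE]
Op 2: free(a) -> (freed a); heap: [0-48 FREE]
Op 3: b = malloc(14) -> b = 0; heap: [0-13 ALLOC][14-48 FREE]
Op 4: c = malloc(12) -> c = 14; heap: [0-13 ALLOC][14-25 ALLOC][26-48 FREE]
Op 5: c = realloc(c, 4) -> c = 14; heap: [0-13 ALLOC][14-17 ALLOC][18-48 FREE]
Op 6: d = malloc(2) -> d = 18; heap: [0-13 ALLOC][14-17 ALLOC][18-19 ALLOC][20-48 FREE]
Op 7: e = malloc(3) -> e = 20; heap: [0-13 ALLOC][14-17 ALLOC][18-19 ALLOC][20-22 ALLOC][23-48 FREE]
Op 8: f = malloc(15) -> f = 23; heap: [0-13 ALLOC][14-17 ALLOC][18-19 ALLOC][20-22 ALLOC][23-37 ALLOC][38-48 FREE]
malloc(8): first-fit scan over [0-13 ALLOC][14-17 ALLOC][18-19 ALLOC][20-22 ALLOC][23-37 ALLOC][38-48 FREE] -> 38

Answer: 38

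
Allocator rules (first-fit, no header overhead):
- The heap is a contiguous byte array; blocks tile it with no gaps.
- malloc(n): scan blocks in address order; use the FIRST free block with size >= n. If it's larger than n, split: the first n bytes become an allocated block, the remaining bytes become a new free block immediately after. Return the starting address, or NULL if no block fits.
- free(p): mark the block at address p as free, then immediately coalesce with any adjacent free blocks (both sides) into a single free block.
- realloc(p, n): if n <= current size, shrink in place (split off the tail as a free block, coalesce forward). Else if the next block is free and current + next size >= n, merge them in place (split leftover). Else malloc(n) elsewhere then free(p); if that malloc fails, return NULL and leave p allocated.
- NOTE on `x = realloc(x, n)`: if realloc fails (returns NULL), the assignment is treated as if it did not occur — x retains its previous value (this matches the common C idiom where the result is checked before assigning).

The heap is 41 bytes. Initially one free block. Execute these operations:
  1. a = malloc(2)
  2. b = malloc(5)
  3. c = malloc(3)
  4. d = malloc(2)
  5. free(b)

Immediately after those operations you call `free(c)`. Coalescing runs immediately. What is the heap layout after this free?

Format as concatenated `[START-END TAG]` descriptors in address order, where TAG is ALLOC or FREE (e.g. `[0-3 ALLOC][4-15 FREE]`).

Answer: [0-1 ALLOC][2-9 FREE][10-11 ALLOC][12-40 FREE]

Derivation:
Op 1: a = malloc(2) -> a = 0; heap: [0-1 ALLOC][2-40 FREE]
Op 2: b = malloc(5) -> b = 2; heap: [0-1 ALLOC][2-6 ALLOC][7-40 FREE]
Op 3: c = malloc(3) -> c = 7; heap: [0-1 ALLOC][2-6 ALLOC][7-9 ALLOC][10-40 FREE]
Op 4: d = malloc(2) -> d = 10; heap: [0-1 ALLOC][2-6 ALLOC][7-9 ALLOC][10-11 ALLOC][12-40 FREE]
Op 5: free(b) -> (freed b); heap: [0-1 ALLOC][2-6 FREE][7-9 ALLOC][10-11 ALLOC][12-40 FREE]
free(c): c = 7 -> block [7-9 ALLOC]; mark free, coalesce with adjacent free neighbors -> [0-1 ALLOC][2-9 FREE][10-11 ALLOC][12-40 FREE]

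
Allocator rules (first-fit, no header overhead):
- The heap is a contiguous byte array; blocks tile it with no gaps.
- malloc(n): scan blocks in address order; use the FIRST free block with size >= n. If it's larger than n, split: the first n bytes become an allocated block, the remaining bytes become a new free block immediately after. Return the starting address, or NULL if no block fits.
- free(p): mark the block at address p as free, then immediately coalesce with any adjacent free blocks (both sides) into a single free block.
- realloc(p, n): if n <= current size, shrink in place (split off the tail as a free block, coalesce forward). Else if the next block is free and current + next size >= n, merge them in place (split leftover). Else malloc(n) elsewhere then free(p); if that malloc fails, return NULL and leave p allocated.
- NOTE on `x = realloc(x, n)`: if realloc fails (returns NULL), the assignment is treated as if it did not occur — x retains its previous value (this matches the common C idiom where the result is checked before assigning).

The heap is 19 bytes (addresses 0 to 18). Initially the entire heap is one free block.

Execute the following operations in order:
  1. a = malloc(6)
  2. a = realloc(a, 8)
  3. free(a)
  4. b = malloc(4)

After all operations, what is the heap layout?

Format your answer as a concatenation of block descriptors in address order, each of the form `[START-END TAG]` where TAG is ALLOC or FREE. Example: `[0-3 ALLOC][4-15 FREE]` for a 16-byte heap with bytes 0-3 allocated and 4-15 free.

Op 1: a = malloc(6) -> a = 0; heap: [0-5 ALLOC][6-18 FREE]
Op 2: a = realloc(a, 8) -> a = 0; heap: [0-7 ALLOC][8-18 FREE]
Op 3: free(a) -> (freed a); heap: [0-18 FREE]
Op 4: b = malloc(4) -> b = 0; heap: [0-3 ALLOC][4-18 FREE]

Answer: [0-3 ALLOC][4-18 FREE]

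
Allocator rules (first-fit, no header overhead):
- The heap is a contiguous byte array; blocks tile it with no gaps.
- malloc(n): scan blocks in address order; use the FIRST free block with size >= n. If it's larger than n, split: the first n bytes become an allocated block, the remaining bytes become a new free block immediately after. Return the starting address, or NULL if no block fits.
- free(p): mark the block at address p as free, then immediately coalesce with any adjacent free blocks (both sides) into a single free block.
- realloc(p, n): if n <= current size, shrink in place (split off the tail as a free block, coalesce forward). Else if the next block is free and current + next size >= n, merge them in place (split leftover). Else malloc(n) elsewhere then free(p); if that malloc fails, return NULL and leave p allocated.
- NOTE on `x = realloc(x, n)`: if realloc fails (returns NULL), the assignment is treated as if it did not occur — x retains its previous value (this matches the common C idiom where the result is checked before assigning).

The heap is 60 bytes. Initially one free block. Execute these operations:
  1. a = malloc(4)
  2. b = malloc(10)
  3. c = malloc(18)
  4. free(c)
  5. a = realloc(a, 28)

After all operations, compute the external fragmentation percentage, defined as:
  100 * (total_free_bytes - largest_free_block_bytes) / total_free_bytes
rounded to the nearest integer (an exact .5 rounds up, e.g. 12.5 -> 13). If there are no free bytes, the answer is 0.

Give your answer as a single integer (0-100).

Op 1: a = malloc(4) -> a = 0; heap: [0-3 ALLOC][4-59 FREE]
Op 2: b = malloc(10) -> b = 4; heap: [0-3 ALLOC][4-13 ALLOC][14-59 FREE]
Op 3: c = malloc(18) -> c = 14; heap: [0-3 ALLOC][4-13 ALLOC][14-31 ALLOC][32-59 FREE]
Op 4: free(c) -> (freed c); heap: [0-3 ALLOC][4-13 ALLOC][14-59 FREE]
Op 5: a = realloc(a, 28) -> a = 14; heap: [0-3 FREE][4-13 ALLOC][14-41 ALLOC][42-59 FREE]
Free blocks: [4 18] total_free=22 largest=18 -> 100*(22-18)/22 = 400/22 ≈ 18.182 -> rounds to 18

Answer: 18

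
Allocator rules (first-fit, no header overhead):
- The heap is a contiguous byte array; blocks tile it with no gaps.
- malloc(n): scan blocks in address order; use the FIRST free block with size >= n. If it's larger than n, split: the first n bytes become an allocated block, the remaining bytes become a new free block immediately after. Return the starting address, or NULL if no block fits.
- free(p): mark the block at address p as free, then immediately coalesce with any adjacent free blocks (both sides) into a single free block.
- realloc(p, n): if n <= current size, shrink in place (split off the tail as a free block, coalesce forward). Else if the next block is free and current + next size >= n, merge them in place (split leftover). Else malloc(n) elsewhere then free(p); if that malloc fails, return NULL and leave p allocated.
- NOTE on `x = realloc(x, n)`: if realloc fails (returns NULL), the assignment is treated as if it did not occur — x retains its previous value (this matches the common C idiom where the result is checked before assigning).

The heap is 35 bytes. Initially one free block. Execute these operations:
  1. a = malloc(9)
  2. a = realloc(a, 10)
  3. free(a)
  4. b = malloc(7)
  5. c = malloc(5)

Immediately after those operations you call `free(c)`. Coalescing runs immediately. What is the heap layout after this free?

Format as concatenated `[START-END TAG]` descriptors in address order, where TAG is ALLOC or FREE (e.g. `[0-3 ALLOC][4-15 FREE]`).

Answer: [0-6 ALLOC][7-34 FREE]

Derivation:
Op 1: a = malloc(9) -> a = 0; heap: [0-8 ALLOC][9-34 FREE]
Op 2: a = realloc(a, 10) -> a = 0; heap: [0-9 ALLOC][10-34 FREE]
Op 3: free(a) -> (freed a); heap: [0-34 FREE]
Op 4: b = malloc(7) -> b = 0; heap: [0-6 ALLOC][7-34 FREE]
Op 5: c = malloc(5) -> c = 7; heap: [0-6 ALLOC][7-11 ALLOC][12-34 FREE]
free(c): c = 7 -> block [7-11 ALLOC]; mark free, coalesce with adjacent free neighbors -> [0-6 ALLOC][7-34 FREE]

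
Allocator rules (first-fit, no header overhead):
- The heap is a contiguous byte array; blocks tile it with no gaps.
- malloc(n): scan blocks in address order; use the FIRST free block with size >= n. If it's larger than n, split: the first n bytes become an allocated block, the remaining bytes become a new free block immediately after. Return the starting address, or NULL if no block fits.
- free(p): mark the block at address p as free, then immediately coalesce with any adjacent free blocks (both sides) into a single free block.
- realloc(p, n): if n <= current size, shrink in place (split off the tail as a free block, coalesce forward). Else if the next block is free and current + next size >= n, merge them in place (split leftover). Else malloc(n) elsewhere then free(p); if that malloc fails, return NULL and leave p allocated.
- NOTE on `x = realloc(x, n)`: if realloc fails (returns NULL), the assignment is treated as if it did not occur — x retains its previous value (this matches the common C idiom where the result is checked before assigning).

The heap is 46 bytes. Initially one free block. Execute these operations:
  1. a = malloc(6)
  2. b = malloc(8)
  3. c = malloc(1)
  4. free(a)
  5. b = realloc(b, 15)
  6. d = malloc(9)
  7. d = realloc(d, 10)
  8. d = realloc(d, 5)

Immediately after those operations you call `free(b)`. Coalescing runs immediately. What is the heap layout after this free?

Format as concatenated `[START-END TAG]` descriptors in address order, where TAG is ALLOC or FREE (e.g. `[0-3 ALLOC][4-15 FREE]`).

Op 1: a = malloc(6) -> a = 0; heap: [0-5 ALLOC][6-45 FREE]
Op 2: b = malloc(8) -> b = 6; heap: [0-5 ALLOC][6-13 ALLOC][14-45 FREE]
Op 3: c = malloc(1) -> c = 14; heap: [0-5 ALLOC][6-13 ALLOC][14-14 ALLOC][15-45 FREE]
Op 4: free(a) -> (freed a); heap: [0-5 FREE][6-13 ALLOC][14-14 ALLOC][15-45 FREE]
Op 5: b = realloc(b, 15) -> b = 15; heap: [0-13 FREE][14-14 ALLOC][15-29 ALLOC][30-45 FREE]
Op 6: d = malloc(9) -> d = 0; heap: [0-8 ALLOC][9-13 FREE][14-14 ALLOC][15-29 ALLOC][30-45 FREE]
Op 7: d = realloc(d, 10) -> d = 0; heap: [0-9 ALLOC][10-13 FREE][14-14 ALLOC][15-29 ALLOC][30-45 FREE]
Op 8: d = realloc(d, 5) -> d = 0; heap: [0-4 ALLOC][5-13 FREE][14-14 ALLOC][15-29 ALLOC][30-45 FREE]
free(b): b = 15 -> block [15-29 ALLOC]; mark free, coalesce with adjacent free neighbors -> [0-4 ALLOC][5-13 FREE][14-14 ALLOC][15-45 FREE]

Answer: [0-4 ALLOC][5-13 FREE][14-14 ALLOC][15-45 FREE]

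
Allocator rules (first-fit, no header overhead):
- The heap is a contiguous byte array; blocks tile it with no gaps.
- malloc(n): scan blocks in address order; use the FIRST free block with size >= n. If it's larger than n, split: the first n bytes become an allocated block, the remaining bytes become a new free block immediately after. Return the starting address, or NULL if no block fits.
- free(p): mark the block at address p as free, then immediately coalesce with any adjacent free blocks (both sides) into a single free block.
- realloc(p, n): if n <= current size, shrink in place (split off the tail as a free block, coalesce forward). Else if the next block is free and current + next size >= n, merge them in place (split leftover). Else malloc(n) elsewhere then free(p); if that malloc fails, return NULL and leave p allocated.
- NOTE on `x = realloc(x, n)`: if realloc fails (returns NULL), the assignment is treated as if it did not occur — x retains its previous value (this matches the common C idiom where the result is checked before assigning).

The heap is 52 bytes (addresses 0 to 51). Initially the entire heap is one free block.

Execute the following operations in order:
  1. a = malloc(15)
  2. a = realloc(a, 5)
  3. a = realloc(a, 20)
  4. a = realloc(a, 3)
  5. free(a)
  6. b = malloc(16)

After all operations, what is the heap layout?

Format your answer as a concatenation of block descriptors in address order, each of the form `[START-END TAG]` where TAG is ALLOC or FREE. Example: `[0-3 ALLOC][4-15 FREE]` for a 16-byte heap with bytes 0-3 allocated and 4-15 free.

Op 1: a = malloc(15) -> a = 0; heap: [0-14 ALLOC][15-51 FREE]
Op 2: a = realloc(a, 5) -> a = 0; heap: [0-4 ALLOC][5-51 FREE]
Op 3: a = realloc(a, 20) -> a = 0; heap: [0-19 ALLOC][20-51 FREE]
Op 4: a = realloc(a, 3) -> a = 0; heap: [0-2 ALLOC][3-51 FREE]
Op 5: free(a) -> (freed a); heap: [0-51 FREE]
Op 6: b = malloc(16) -> b = 0; heap: [0-15 ALLOC][16-51 FREE]

Answer: [0-15 ALLOC][16-51 FREE]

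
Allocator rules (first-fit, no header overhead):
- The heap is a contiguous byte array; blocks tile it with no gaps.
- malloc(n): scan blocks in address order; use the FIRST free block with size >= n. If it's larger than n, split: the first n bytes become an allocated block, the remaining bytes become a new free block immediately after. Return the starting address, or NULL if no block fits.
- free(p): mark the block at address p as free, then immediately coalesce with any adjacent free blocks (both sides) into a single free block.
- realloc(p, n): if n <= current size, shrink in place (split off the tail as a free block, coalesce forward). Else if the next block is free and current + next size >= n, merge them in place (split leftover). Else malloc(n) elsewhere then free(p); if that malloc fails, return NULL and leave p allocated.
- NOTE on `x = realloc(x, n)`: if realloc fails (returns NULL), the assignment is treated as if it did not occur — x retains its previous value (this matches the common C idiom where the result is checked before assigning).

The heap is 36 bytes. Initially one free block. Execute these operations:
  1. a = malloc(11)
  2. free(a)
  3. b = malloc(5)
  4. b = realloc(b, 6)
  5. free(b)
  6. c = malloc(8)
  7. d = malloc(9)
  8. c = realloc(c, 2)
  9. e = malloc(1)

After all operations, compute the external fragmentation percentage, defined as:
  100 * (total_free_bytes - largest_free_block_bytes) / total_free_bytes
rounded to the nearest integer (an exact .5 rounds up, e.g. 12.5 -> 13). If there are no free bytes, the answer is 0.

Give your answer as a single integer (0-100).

Answer: 21

Derivation:
Op 1: a = malloc(11) -> a = 0; heap: [0-10 ALLOC][11-35 FREE]
Op 2: free(a) -> (freed a); heap: [0-35 FREE]
Op 3: b = malloc(5) -> b = 0; heap: [0-4 ALLOC][5-35 FREE]
Op 4: b = realloc(b, 6) -> b = 0; heap: [0-5 ALLOC][6-35 FREE]
Op 5: free(b) -> (freed b); heap: [0-35 FREE]
Op 6: c = malloc(8) -> c = 0; heap: [0-7 ALLOC][8-35 FREE]
Op 7: d = malloc(9) -> d = 8; heap: [0-7 ALLOC][8-16 ALLOC][17-35 FREE]
Op 8: c = realloc(c, 2) -> c = 0; heap: [0-1 ALLOC][2-7 FREE][8-16 ALLOC][17-35 FREE]
Op 9: e = malloc(1) -> e = 2; heap: [0-1 ALLOC][2-2 ALLOC][3-7 FREE][8-16 ALLOC][17-35 FREE]
Free blocks: [5 19] total_free=24 largest=19 -> 100*(24-19)/24 = 500/24 ≈ 20.833 -> rounds to 21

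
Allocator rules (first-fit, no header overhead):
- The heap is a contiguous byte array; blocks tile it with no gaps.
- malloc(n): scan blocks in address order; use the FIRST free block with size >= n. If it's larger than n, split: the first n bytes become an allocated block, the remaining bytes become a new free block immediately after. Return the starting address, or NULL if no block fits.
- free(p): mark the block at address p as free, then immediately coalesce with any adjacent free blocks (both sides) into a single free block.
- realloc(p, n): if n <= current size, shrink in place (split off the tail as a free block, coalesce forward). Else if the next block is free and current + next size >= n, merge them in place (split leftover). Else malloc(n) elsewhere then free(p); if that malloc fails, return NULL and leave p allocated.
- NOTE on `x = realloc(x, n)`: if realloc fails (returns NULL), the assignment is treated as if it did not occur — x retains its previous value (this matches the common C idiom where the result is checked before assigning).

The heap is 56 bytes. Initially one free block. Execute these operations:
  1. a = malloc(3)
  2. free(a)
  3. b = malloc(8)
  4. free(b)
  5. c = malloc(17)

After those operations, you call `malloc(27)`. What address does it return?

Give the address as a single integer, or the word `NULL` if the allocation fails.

Answer: 17

Derivation:
Op 1: a = malloc(3) -> a = 0; heap: [0-2 ALLOC][3-55 FREE]
Op 2: free(a) -> (freed a); heap: [0-55 FREE]
Op 3: b = malloc(8) -> b = 0; heap: [0-7 ALLOC][8-55 FREE]
Op 4: free(b) -> (freed b); heap: [0-55 FREE]
Op 5: c = malloc(17) -> c = 0; heap: [0-16 ALLOC][17-55 FREE]
malloc(27): first-fit scan over [0-16 ALLOC][17-55 FREE] -> 17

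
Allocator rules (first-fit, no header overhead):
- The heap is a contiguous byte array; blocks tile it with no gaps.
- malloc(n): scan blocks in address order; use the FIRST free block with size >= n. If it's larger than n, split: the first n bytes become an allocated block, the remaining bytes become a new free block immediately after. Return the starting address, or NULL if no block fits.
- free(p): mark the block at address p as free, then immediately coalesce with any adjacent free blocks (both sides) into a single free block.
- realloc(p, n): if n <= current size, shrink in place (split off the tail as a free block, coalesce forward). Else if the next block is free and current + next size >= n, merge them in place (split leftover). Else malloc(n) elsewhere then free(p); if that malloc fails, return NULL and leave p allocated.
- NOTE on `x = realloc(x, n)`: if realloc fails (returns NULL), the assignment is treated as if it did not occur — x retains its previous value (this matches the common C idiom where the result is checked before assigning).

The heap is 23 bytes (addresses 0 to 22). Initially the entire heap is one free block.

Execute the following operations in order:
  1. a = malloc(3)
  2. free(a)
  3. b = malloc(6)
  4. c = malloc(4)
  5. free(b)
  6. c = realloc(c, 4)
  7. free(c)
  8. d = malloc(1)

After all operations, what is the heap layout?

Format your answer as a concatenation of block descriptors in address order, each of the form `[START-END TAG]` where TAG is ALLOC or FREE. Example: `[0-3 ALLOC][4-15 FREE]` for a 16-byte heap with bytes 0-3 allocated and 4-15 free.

Op 1: a = malloc(3) -> a = 0; heap: [0-2 ALLOC][3-22 FREE]
Op 2: free(a) -> (freed a); heap: [0-22 FREE]
Op 3: b = malloc(6) -> b = 0; heap: [0-5 ALLOC][6-22 FREE]
Op 4: c = malloc(4) -> c = 6; heap: [0-5 ALLOC][6-9 ALLOC][10-22 FREE]
Op 5: free(b) -> (freed b); heap: [0-5 FREE][6-9 ALLOC][10-22 FREE]
Op 6: c = realloc(c, 4) -> c = 6; heap: [0-5 FREE][6-9 ALLOC][10-22 FREE]
Op 7: free(c) -> (freed c); heap: [0-22 FREE]
Op 8: d = malloc(1) -> d = 0; heap: [0-0 ALLOC][1-22 FREE]

Answer: [0-0 ALLOC][1-22 FREE]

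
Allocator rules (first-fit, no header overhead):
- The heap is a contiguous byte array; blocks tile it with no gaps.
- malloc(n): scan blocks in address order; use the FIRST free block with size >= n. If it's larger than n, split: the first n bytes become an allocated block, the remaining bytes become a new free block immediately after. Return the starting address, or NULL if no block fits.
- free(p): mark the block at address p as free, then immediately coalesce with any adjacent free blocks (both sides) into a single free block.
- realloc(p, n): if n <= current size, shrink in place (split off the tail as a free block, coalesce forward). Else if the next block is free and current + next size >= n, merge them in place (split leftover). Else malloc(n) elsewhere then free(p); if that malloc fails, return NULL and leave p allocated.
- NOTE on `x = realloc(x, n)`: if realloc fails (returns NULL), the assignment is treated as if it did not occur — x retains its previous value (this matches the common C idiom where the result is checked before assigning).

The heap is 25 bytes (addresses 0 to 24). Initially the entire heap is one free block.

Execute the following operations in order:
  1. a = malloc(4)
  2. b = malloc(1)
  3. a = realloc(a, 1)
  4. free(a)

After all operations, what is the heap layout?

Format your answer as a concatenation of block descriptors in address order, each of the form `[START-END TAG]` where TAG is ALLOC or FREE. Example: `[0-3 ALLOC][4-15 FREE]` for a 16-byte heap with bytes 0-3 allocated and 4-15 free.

Op 1: a = malloc(4) -> a = 0; heap: [0-3 ALLOC][4-24 FREE]
Op 2: b = malloc(1) -> b = 4; heap: [0-3 ALLOC][4-4 ALLOC][5-24 FREE]
Op 3: a = realloc(a, 1) -> a = 0; heap: [0-0 ALLOC][1-3 FREE][4-4 ALLOC][5-24 FREE]
Op 4: free(a) -> (freed a); heap: [0-3 FREE][4-4 ALLOC][5-24 FREE]

Answer: [0-3 FREE][4-4 ALLOC][5-24 FREE]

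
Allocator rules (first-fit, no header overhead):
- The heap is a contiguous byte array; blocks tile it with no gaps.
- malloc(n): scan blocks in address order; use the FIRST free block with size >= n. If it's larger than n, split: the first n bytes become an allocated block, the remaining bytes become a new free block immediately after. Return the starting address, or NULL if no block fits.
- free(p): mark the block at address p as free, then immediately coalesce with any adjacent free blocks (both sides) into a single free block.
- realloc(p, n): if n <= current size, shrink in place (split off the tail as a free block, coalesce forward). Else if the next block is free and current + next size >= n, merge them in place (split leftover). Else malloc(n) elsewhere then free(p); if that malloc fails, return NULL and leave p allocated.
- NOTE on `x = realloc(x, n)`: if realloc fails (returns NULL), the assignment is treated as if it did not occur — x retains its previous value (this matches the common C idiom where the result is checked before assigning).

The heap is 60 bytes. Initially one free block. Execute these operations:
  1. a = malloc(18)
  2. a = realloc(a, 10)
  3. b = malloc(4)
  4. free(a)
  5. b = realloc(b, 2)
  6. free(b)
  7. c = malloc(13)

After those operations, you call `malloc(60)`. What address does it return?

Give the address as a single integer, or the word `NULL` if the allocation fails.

Op 1: a = malloc(18) -> a = 0; heap: [0-17 ALLOC][18-59 FREE]
Op 2: a = realloc(a, 10) -> a = 0; heap: [0-9 ALLOC][10-59 FREE]
Op 3: b = malloc(4) -> b = 10; heap: [0-9 ALLOC][10-13 ALLOC][14-59 FREE]
Op 4: free(a) -> (freed a); heap: [0-9 FREE][10-13 ALLOC][14-59 FREE]
Op 5: b = realloc(b, 2) -> b = 10; heap: [0-9 FREE][10-11 ALLOC][12-59 FREE]
Op 6: free(b) -> (freed b); heap: [0-59 FREE]
Op 7: c = malloc(13) -> c = 0; heap: [0-12 ALLOC][13-59 FREE]
malloc(60): first-fit scan over [0-12 ALLOC][13-59 FREE] -> NULL

Answer: NULL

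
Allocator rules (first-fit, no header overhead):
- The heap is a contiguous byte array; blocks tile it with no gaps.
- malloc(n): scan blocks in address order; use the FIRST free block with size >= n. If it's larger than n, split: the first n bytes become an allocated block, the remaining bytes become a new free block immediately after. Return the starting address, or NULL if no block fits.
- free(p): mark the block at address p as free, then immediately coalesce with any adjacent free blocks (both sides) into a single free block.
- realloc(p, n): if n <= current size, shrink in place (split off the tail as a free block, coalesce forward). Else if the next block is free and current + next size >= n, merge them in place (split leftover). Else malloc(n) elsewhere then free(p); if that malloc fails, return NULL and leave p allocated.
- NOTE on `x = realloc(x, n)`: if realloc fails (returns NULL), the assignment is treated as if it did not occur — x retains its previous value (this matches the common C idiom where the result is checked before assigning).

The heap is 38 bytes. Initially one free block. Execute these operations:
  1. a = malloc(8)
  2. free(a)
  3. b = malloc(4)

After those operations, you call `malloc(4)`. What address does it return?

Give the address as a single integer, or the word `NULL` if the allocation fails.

Answer: 4

Derivation:
Op 1: a = malloc(8) -> a = 0; heap: [0-7 ALLOC][8-37 FREE]
Op 2: free(a) -> (freed a); heap: [0-37 FREE]
Op 3: b = malloc(4) -> b = 0; heap: [0-3 ALLOC][4-37 FREE]
malloc(4): first-fit scan over [0-3 ALLOC][4-37 FREE] -> 4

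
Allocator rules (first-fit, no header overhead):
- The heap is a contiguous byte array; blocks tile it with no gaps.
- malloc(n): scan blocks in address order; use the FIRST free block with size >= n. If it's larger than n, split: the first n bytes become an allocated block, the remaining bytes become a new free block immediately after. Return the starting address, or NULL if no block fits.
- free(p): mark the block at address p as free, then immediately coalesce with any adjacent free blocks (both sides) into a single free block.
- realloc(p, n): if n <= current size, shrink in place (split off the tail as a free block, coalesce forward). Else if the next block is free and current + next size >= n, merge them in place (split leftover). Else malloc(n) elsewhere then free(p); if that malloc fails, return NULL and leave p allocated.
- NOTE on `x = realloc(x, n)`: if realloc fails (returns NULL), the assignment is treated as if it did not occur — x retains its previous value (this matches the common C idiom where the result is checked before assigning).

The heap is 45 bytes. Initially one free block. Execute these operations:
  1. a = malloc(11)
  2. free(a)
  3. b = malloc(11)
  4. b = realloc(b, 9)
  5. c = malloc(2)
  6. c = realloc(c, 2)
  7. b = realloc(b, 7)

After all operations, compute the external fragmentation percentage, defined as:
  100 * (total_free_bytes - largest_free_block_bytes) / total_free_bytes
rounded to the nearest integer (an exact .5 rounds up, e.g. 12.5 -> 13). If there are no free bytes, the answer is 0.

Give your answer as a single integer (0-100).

Op 1: a = malloc(11) -> a = 0; heap: [0-10 ALLOC][11-44 FREE]
Op 2: free(a) -> (freed a); heap: [0-44 FREE]
Op 3: b = malloc(11) -> b = 0; heap: [0-10 ALLOC][11-44 FREE]
Op 4: b = realloc(b, 9) -> b = 0; heap: [0-8 ALLOC][9-44 FREE]
Op 5: c = malloc(2) -> c = 9; heap: [0-8 ALLOC][9-10 ALLOC][11-44 FREE]
Op 6: c = realloc(c, 2) -> c = 9; heap: [0-8 ALLOC][9-10 ALLOC][11-44 FREE]
Op 7: b = realloc(b, 7) -> b = 0; heap: [0-6 ALLOC][7-8 FREE][9-10 ALLOC][11-44 FREE]
Free blocks: [2 34] total_free=36 largest=34 -> 100*(36-34)/36 = 200/36 ≈ 5.556 -> rounds to 6

Answer: 6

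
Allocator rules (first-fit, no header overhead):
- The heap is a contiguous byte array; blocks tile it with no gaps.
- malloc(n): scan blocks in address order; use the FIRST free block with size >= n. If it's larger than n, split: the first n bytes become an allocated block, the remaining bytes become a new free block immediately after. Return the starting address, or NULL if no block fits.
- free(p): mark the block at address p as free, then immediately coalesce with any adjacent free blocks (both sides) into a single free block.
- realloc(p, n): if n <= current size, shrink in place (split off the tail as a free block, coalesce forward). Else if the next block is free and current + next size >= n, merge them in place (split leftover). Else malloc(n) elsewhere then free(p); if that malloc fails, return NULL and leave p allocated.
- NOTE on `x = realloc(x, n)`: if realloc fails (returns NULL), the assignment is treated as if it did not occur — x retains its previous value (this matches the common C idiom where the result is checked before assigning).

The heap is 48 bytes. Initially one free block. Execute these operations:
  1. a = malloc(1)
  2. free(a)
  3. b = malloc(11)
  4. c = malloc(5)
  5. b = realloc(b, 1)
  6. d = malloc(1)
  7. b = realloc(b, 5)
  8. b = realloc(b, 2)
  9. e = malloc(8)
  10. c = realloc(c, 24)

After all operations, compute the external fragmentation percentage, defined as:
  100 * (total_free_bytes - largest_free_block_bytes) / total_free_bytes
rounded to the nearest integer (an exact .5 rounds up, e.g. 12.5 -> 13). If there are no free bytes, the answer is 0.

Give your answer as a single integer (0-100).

Op 1: a = malloc(1) -> a = 0; heap: [0-0 ALLOC][1-47 FREE]
Op 2: free(a) -> (freed a); heap: [0-47 FREE]
Op 3: b = malloc(11) -> b = 0; heap: [0-10 ALLOC][11-47 FREE]
Op 4: c = malloc(5) -> c = 11; heap: [0-10 ALLOC][11-15 ALLOC][16-47 FREE]
Op 5: b = realloc(b, 1) -> b = 0; heap: [0-0 ALLOC][1-10 FREE][11-15 ALLOC][16-47 FREE]
Op 6: d = malloc(1) -> d = 1; heap: [0-0 ALLOC][1-1 ALLOC][2-10 FREE][11-15 ALLOC][16-47 FREE]
Op 7: b = realloc(b, 5) -> b = 2; heap: [0-0 FREE][1-1 ALLOC][2-6 ALLOC][7-10 FREE][11-15 ALLOC][16-47 FREE]
Op 8: b = realloc(b, 2) -> b = 2; heap: [0-0 FREE][1-1 ALLOC][2-3 ALLOC][4-10 FREE][11-15 ALLOC][16-47 FREE]
Op 9: e = malloc(8) -> e = 16; heap: [0-0 FREE][1-1 ALLOC][2-3 ALLOC][4-10 FREE][11-15 ALLOC][16-23 ALLOC][24-47 FREE]
Op 10: c = realloc(c, 24) -> c = 24; heap: [0-0 FREE][1-1 ALLOC][2-3 ALLOC][4-15 FREE][16-23 ALLOC][24-47 ALLOC]
Free blocks: [1 12] total_free=13 largest=12 -> 100*(13-12)/13 = 100/13 ≈ 7.692 -> rounds to 8

Answer: 8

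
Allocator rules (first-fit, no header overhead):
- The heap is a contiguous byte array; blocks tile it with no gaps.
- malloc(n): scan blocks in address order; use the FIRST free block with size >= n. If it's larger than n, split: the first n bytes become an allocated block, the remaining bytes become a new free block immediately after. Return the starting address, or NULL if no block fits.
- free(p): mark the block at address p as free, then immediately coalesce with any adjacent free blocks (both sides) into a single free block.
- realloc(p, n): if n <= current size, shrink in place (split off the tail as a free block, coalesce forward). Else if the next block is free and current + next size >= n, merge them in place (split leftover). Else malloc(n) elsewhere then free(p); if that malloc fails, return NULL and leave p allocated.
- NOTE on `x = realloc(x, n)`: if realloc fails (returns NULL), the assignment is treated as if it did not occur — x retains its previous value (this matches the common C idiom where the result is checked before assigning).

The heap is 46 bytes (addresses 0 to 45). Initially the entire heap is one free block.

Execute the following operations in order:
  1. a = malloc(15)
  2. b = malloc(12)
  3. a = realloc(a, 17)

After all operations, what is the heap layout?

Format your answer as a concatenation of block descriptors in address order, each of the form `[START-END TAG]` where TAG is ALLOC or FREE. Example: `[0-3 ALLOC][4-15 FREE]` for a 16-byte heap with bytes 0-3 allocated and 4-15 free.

Answer: [0-14 FREE][15-26 ALLOC][27-43 ALLOC][44-45 FREE]

Derivation:
Op 1: a = malloc(15) -> a = 0; heap: [0-14 ALLOC][15-45 FREE]
Op 2: b = malloc(12) -> b = 15; heap: [0-14 ALLOC][15-26 ALLOC][27-45 FREE]
Op 3: a = realloc(a, 17) -> a = 27; heap: [0-14 FREE][15-26 ALLOC][27-43 ALLOC][44-45 FREE]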